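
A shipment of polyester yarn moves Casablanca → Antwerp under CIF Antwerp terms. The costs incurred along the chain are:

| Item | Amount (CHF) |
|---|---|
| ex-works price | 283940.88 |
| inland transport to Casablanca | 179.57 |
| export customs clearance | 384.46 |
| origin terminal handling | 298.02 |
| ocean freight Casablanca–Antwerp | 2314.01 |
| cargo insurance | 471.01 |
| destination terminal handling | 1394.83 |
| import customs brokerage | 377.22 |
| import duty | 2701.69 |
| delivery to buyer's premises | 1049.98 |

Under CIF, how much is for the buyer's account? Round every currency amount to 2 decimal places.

Buyer's account: CHF 5523.72

CIF: the seller pays costs through ocean freight and marine insurance to the destination port.
Seller's account: goods 283940.88 + inland to port 179.57 + export clearance 384.46 + origin terminal 298.02 + freight 2314.01 + insurance 471.01 = 287587.95
Buyer's account: destination terminal 1394.83 + brokerage 377.22 + duty 2701.69 + delivery 1049.98 = 5523.72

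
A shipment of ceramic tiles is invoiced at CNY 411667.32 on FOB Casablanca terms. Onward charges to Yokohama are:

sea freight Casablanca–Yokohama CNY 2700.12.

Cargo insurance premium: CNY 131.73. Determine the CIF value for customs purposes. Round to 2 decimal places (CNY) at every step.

CIF = FOB price + freight + insurance
CIF = 411667.32 + 2700.12 + 131.73 = 414499.17

CIF value: CNY 414499.17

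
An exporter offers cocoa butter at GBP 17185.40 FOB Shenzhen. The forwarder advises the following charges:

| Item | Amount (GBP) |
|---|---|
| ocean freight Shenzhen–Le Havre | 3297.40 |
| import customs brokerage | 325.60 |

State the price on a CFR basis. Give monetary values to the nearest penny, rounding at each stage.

Not relevant to the conversion: brokerage — on the buyer under both terms; not part of either seller's price.
From FOB to CFR, the seller additionally bears: freight.
CFR price = 17185.40 + 3297.40 = 20482.80

CFR price: GBP 20482.80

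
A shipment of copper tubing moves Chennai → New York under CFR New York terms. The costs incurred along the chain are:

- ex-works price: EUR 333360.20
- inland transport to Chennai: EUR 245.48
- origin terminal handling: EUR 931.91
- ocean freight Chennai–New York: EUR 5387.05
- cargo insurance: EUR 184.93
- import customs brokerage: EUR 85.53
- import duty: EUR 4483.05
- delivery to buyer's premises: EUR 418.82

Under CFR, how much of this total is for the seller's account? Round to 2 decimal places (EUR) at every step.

CFR: the seller pays costs through ocean freight to the destination port, but not insurance.
Seller's account: goods 333360.20 + inland to port 245.48 + origin terminal 931.91 + freight 5387.05 = 339924.64
Buyer's account: insurance 184.93 + brokerage 85.53 + duty 4483.05 + delivery 418.82 = 5172.33

Seller's account: EUR 339924.64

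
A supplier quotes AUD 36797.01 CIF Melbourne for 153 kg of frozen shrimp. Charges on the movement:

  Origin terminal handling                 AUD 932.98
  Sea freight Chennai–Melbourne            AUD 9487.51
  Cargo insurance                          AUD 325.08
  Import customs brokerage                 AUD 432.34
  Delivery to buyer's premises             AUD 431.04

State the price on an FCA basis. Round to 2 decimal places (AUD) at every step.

Not relevant to the conversion: delivery, brokerage — on the buyer under both terms; not part of either seller's price.
From CIF to FCA, the seller no longer bears: origin terminal, freight, insurance.
FCA price = 36797.01 − 932.98 − 9487.51 − 325.08 = 26051.44

FCA price: AUD 26051.44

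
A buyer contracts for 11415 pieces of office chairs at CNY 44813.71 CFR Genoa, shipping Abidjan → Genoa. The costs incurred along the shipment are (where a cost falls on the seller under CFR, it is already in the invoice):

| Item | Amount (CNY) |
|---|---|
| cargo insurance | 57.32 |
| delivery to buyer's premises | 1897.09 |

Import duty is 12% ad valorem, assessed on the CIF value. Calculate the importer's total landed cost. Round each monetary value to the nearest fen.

Total landed cost: CNY 52152.64

CFR: the seller pays costs through ocean freight to the destination port, but not insurance.
CIF value = CFR price + insurance = 44813.71 + 57.32 = 44871.03
Import duty = 44871.03 × 12% = 5384.52
Buyer bears: insurance 57.32 + delivery 1897.09 + duty 5384.52 = 7338.93
Landed cost = invoice 44813.71 + 7338.93 = 52152.64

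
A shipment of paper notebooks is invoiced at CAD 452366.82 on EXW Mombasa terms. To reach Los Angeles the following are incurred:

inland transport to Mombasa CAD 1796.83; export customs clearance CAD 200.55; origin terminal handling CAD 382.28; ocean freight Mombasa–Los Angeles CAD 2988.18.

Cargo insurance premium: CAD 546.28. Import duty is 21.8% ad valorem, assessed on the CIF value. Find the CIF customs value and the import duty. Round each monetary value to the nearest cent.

CIF value: CAD 458280.94; import duty: CAD 99905.24

CIF = EXW price + pre-shipment costs + freight + insurance
CIF = 452366.82 + 1796.83 + 200.55 + 382.28 + 2988.18 + 546.28 = 458280.94
Import duty = 458280.94 × 21.8% = 99905.24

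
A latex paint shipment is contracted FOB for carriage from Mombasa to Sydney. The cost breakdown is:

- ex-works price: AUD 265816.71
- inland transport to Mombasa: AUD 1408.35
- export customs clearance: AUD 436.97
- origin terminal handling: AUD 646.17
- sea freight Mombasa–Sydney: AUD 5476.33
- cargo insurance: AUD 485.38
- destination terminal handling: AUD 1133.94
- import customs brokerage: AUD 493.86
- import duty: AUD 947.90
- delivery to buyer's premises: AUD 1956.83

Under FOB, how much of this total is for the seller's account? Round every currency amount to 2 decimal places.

FOB: the seller bears costs until goods are on board at the origin port; the buyer bears freight, insurance and all costs thereafter.
Seller's account: goods 265816.71 + inland to port 1408.35 + export clearance 436.97 + origin terminal 646.17 = 268308.20
Buyer's account: freight 5476.33 + insurance 485.38 + destination terminal 1133.94 + brokerage 493.86 + duty 947.90 + delivery 1956.83 = 10494.24

Seller's account: AUD 268308.20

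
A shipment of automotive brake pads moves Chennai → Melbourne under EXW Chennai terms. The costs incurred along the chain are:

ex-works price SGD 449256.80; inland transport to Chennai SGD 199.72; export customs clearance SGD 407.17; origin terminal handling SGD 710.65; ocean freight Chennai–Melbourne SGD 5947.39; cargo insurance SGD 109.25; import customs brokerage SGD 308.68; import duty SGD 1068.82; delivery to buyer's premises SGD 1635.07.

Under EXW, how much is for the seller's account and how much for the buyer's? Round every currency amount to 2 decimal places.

EXW: the seller makes goods available at their premises; the buyer bears all onward costs.
Seller's account: goods 449256.80 = 449256.80
Buyer's account: inland to port 199.72 + export clearance 407.17 + origin terminal 710.65 + freight 5947.39 + insurance 109.25 + brokerage 308.68 + duty 1068.82 + delivery 1635.07 = 10386.75

Seller: SGD 449256.80; buyer: SGD 10386.75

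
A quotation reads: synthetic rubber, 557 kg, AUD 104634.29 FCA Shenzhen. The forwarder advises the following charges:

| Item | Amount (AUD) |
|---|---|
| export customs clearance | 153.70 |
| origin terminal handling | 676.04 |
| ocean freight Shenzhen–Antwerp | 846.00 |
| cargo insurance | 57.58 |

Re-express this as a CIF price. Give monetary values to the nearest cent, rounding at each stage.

CIF price: AUD 106213.91

Not relevant to the conversion: export clearance — on the seller under both FCA and CIF; already in the FCA price and stays in the CIF price.
From FCA to CIF, the seller additionally bears: origin terminal, freight, insurance.
CIF price = 104634.29 + 676.04 + 846.00 + 57.58 = 106213.91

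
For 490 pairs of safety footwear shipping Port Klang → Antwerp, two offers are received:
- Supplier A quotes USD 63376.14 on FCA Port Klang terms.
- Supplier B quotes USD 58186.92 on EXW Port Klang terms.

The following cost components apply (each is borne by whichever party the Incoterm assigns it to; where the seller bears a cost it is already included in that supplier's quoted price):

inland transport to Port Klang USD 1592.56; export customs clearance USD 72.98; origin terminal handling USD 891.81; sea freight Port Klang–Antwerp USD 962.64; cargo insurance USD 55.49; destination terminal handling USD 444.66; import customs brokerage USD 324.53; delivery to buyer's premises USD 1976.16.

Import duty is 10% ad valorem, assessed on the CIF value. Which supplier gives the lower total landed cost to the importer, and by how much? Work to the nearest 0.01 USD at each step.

Supplier B is cheaper by USD 3876.05

Supplier A (FCA):
CIF value = FCA price + origin terminal + freight + insurance = 63376.14 + 891.81 + 962.64 + 55.49 = 65286.08
Import duty = 65286.08 × 10% = 6528.61
Buyer bears (A): 891.81 + 962.64 + 55.49 + 444.66 + 324.53 + 1976.16 = 4655.29
Landed cost (A) = invoice 63376.14 + 4655.29 + duty 6528.61 = 74560.04
Supplier B (EXW):
CIF value = EXW price + inland to port + export clearance + origin terminal + freight + insurance = 58186.92 + 1592.56 + 72.98 + 891.81 + 962.64 + 55.49 = 61762.40
Import duty = 61762.40 × 10% = 6176.24
Buyer bears (B): 1592.56 + 72.98 + 891.81 + 962.64 + 55.49 + 444.66 + 324.53 + 1976.16 = 6320.83
Landed cost (B) = invoice 58186.92 + 6320.83 + duty 6176.24 = 70683.99
Difference = |74560.04 − 70683.99| = 3876.05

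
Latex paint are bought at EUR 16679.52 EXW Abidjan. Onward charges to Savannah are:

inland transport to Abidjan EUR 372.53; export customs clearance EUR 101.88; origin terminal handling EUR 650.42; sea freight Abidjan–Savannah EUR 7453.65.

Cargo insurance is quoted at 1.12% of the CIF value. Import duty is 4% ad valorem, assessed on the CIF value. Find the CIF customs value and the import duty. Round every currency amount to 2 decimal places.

CIF value: EUR 25544.09; import duty: EUR 1021.76

Let C be the CIF value. C = EXW price + pre-shipment costs + freight + 1.12% × C
C − 1.12% × C = 16679.52 + 372.53 + 101.88 + 650.42 + 7453.65
0.9888 × C = 25258.00
C = 25258.00 / 0.9888 = 25544.09
Insurance premium = 1.12% × 25544.09 = 286.09
Import duty = 25544.09 × 4% = 1021.76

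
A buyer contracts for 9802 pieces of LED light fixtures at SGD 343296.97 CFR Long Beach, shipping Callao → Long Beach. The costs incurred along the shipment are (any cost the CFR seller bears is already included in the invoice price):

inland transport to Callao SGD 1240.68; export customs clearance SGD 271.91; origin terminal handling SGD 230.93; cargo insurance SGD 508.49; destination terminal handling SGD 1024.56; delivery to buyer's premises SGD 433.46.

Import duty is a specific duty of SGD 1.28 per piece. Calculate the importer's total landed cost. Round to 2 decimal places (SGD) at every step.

CFR: the seller pays costs through ocean freight to the destination port, but not insurance.
Already in the invoice (seller's account under CFR): inland to port, export clearance, origin terminal — exclude.
CIF value = CFR price + insurance = 343296.97 + 508.49 = 343805.46
Import duty = 9802 × 1.28 = 12546.56
Buyer bears: insurance 508.49 + destination terminal 1024.56 + delivery 433.46 + duty 12546.56 = 14513.07
Landed cost = invoice 343296.97 + 14513.07 = 357810.04

Total landed cost: SGD 357810.04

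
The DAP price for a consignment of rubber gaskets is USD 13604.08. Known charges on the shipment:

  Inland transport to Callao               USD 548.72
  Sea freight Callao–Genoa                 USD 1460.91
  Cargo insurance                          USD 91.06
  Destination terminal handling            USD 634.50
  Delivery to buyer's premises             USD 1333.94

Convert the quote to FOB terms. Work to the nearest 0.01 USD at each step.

Not relevant to the conversion: inland to port — on the seller under both DAP and FOB; already in the DAP price and stays in the FOB price.
From DAP to FOB, the seller no longer bears: freight, insurance, destination terminal, delivery.
FOB price = 13604.08 − 1460.91 − 91.06 − 634.50 − 1333.94 = 10083.67

FOB price: USD 10083.67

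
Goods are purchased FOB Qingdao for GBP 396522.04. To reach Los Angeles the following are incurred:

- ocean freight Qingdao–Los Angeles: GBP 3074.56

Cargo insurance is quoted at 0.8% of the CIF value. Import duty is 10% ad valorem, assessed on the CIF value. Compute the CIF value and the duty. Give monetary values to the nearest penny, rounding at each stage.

CIF value: GBP 402819.15; import duty: GBP 40281.92

Let C be the CIF value. C = FOB price + freight + 0.8% × C
C − 0.8% × C = 396522.04 + 3074.56
0.992 × C = 399596.60
C = 399596.60 / 0.992 = 402819.15
Insurance premium = 0.8% × 402819.15 = 3222.55
Import duty = 402819.15 × 10% = 40281.92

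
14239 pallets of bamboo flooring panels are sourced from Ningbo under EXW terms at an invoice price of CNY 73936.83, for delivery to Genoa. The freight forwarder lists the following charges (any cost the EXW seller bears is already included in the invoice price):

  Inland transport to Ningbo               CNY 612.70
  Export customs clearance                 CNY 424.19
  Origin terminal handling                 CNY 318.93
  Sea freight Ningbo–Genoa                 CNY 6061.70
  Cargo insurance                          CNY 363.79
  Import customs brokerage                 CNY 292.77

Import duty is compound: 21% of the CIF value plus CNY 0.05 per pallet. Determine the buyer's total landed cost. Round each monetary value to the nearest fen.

Total landed cost: CNY 99883.67

EXW: the seller makes goods available at their premises; the buyer bears all onward costs.
CIF value = EXW price + inland to port + export clearance + origin terminal + freight + insurance = 73936.83 + 612.70 + 424.19 + 318.93 + 6061.70 + 363.79 = 81718.14
Ad valorem component: 81718.14 × 21% = 17160.81
Specific component: 14239 × 0.05 = 711.95
Import duty = 17160.81 + 711.95 = 17872.76
Buyer bears: inland to port 612.70 + export clearance 424.19 + origin terminal 318.93 + freight 6061.70 + insurance 363.79 + brokerage 292.77 + duty 17872.76 = 25946.84
Landed cost = invoice 73936.83 + 25946.84 = 99883.67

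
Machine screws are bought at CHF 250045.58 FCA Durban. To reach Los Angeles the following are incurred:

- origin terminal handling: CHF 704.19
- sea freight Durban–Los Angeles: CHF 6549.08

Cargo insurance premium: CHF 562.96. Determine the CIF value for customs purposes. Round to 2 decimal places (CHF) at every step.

CIF value: CHF 257861.81

CIF = FCA price + pre-shipment costs + freight + insurance
CIF = 250045.58 + 704.19 + 6549.08 + 562.96 = 257861.81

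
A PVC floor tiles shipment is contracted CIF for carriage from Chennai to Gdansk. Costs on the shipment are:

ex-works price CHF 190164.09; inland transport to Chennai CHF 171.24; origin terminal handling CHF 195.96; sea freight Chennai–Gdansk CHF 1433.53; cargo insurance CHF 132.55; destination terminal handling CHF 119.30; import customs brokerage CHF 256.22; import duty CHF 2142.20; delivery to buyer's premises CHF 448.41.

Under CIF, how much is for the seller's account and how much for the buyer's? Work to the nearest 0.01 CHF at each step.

CIF: the seller pays costs through ocean freight and marine insurance to the destination port.
Seller's account: goods 190164.09 + inland to port 171.24 + origin terminal 195.96 + freight 1433.53 + insurance 132.55 = 192097.37
Buyer's account: destination terminal 119.30 + brokerage 256.22 + duty 2142.20 + delivery 448.41 = 2966.13

Seller: CHF 192097.37; buyer: CHF 2966.13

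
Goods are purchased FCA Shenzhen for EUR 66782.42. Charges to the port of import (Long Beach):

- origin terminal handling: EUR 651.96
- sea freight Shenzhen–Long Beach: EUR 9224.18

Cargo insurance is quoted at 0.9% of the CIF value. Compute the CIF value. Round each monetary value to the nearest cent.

Let C be the CIF value. C = FCA price + pre-shipment costs + freight + 0.9% × C
C − 0.9% × C = 66782.42 + 651.96 + 9224.18
0.991 × C = 76658.56
C = 76658.56 / 0.991 = 77354.75
Insurance premium = 0.9% × 77354.75 = 696.19

CIF value: EUR 77354.75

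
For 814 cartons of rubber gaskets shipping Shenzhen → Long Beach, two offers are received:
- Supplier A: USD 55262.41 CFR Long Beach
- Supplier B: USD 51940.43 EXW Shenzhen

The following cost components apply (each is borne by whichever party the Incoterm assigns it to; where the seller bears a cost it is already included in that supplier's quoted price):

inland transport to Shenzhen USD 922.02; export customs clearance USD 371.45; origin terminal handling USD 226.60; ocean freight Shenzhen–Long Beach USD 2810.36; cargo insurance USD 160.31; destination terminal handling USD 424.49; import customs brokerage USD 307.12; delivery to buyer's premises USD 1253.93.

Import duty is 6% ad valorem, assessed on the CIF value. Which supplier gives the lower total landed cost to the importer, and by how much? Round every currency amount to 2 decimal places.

Supplier A is cheaper by USD 1068.96

Supplier A (CFR):
CIF value = CFR price + insurance = 55262.41 + 160.31 = 55422.72
Import duty = 55422.72 × 6% = 3325.36
Buyer bears (A): 160.31 + 424.49 + 307.12 + 1253.93 = 2145.85
Landed cost (A) = invoice 55262.41 + 2145.85 + duty 3325.36 = 60733.62
Supplier B (EXW):
CIF value = EXW price + inland to port + export clearance + origin terminal + freight + insurance = 51940.43 + 922.02 + 371.45 + 226.60 + 2810.36 + 160.31 = 56431.17
Import duty = 56431.17 × 6% = 3385.87
Buyer bears (B): 922.02 + 371.45 + 226.60 + 2810.36 + 160.31 + 424.49 + 307.12 + 1253.93 = 6476.28
Landed cost (B) = invoice 51940.43 + 6476.28 + duty 3385.87 = 61802.58
Difference = |60733.62 − 61802.58| = 1068.96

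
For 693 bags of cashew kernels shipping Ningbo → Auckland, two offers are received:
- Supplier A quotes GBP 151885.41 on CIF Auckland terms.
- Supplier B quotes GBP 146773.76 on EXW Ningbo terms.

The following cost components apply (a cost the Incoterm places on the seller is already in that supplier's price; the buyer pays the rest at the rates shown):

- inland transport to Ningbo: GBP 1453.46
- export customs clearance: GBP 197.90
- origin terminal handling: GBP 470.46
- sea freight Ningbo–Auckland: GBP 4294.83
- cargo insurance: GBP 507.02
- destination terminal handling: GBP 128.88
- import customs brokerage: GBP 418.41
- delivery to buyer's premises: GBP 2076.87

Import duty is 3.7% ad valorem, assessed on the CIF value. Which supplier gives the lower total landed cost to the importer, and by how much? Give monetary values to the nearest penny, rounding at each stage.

Supplier A (CIF):
The CIF price already equals the CIF value: 151885.41
Import duty = 151885.41 × 3.7% = 5619.76
Buyer bears (A): 128.88 + 418.41 + 2076.87 = 2624.16
Landed cost (A) = invoice 151885.41 + 2624.16 + duty 5619.76 = 160129.33
Supplier B (EXW):
CIF value = EXW price + inland to port + export clearance + origin terminal + freight + insurance = 146773.76 + 1453.46 + 197.90 + 470.46 + 4294.83 + 507.02 = 153697.43
Import duty = 153697.43 × 3.7% = 5686.80
Buyer bears (B): 1453.46 + 197.90 + 470.46 + 4294.83 + 507.02 + 128.88 + 418.41 + 2076.87 = 9547.83
Landed cost (B) = invoice 146773.76 + 9547.83 + duty 5686.80 = 162008.39
Difference = |160129.33 − 162008.39| = 1879.06

Supplier A is cheaper by GBP 1879.06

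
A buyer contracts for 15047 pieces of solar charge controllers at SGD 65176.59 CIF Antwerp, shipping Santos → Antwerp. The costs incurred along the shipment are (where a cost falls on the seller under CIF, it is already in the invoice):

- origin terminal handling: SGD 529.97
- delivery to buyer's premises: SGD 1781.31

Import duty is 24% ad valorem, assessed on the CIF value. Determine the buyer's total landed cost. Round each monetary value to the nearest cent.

Total landed cost: SGD 82600.28

CIF: the seller pays costs through ocean freight and marine insurance to the destination port.
Already in the invoice (seller's account under CIF): origin terminal — exclude.
The CIF price already equals the CIF value: 65176.59
Import duty = 65176.59 × 24% = 15642.38
Buyer bears: delivery 1781.31 + duty 15642.38 = 17423.69
Landed cost = invoice 65176.59 + 17423.69 = 82600.28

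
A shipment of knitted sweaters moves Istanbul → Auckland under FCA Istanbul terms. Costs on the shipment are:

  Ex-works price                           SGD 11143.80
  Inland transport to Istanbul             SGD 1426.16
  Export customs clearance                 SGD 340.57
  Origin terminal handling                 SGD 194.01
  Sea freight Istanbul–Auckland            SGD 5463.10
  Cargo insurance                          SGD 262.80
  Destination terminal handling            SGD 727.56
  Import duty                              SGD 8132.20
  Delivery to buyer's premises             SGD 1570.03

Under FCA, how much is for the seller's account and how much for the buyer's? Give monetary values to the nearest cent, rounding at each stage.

FCA: the seller delivers export-cleared goods to the carrier; the buyer bears costs from that point.
Seller's account: goods 11143.80 + inland to port 1426.16 + export clearance 340.57 = 12910.53
Buyer's account: origin terminal 194.01 + freight 5463.10 + insurance 262.80 + destination terminal 727.56 + duty 8132.20 + delivery 1570.03 = 16349.70

Seller: SGD 12910.53; buyer: SGD 16349.70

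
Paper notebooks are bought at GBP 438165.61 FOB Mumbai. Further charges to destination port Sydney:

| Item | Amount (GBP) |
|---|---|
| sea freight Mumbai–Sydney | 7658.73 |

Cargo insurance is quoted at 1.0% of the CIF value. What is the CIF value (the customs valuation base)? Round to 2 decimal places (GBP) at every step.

Let C be the CIF value. C = FOB price + freight + 1.0% × C
C − 1.0% × C = 438165.61 + 7658.73
0.99 × C = 445824.34
C = 445824.34 / 0.99 = 450327.62
Insurance premium = 1.0% × 450327.62 = 4503.28

CIF value: GBP 450327.62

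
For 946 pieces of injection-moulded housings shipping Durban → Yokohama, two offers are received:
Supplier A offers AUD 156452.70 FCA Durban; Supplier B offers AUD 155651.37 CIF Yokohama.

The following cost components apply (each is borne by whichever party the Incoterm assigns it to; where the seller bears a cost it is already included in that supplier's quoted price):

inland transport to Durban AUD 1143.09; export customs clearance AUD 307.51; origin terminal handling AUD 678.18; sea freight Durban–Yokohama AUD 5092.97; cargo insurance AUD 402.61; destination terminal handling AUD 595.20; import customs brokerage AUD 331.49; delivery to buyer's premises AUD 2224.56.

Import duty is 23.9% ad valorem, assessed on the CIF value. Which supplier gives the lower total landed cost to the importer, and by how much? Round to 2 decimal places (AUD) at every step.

Supplier A (FCA):
CIF value = FCA price + origin terminal + freight + insurance = 156452.70 + 678.18 + 5092.97 + 402.61 = 162626.46
Import duty = 162626.46 × 23.9% = 38867.72
Buyer bears (A): 678.18 + 5092.97 + 402.61 + 595.20 + 331.49 + 2224.56 = 9325.01
Landed cost (A) = invoice 156452.70 + 9325.01 + duty 38867.72 = 204645.43
Supplier B (CIF):
The CIF price already equals the CIF value: 155651.37
Import duty = 155651.37 × 23.9% = 37200.68
Buyer bears (B): 595.20 + 331.49 + 2224.56 = 3151.25
Landed cost (B) = invoice 155651.37 + 3151.25 + duty 37200.68 = 196003.30
Difference = |204645.43 − 196003.30| = 8642.13

Supplier B is cheaper by AUD 8642.13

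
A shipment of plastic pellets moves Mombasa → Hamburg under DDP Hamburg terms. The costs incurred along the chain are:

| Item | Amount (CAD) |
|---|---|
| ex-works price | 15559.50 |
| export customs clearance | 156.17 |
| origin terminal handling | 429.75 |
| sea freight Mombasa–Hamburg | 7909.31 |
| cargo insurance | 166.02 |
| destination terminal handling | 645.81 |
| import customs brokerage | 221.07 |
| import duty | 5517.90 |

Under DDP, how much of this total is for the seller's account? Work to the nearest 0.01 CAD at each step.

Seller's account: CAD 30605.53

DDP: the seller bears all costs including import duty.
Seller's account: goods 15559.50 + export clearance 156.17 + origin terminal 429.75 + freight 7909.31 + insurance 166.02 + destination terminal 645.81 + brokerage 221.07 + duty 5517.90 = 30605.53
Buyer's account: 0.00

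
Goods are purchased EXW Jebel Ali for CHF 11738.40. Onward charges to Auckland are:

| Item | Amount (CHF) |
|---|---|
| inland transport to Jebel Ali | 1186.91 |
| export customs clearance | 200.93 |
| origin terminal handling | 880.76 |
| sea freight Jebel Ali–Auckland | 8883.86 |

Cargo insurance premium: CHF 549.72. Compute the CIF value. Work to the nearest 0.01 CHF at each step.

CIF value: CHF 23440.58

CIF = EXW price + pre-shipment costs + freight + insurance
CIF = 11738.40 + 1186.91 + 200.93 + 880.76 + 8883.86 + 549.72 = 23440.58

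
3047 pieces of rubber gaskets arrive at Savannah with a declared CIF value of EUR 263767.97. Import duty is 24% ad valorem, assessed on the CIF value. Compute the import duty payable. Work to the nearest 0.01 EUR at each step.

Import duty = 263767.97 × 24% = 63304.31

Import duty: EUR 63304.31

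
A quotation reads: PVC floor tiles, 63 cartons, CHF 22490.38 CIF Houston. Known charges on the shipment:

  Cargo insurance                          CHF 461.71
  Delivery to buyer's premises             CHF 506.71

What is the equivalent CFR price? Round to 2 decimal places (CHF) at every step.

Not relevant to the conversion: delivery — on the buyer under both terms; not part of either seller's price.
From CIF to CFR, the seller no longer bears: insurance.
CFR price = 22490.38 − 461.71 = 22028.67

CFR price: CHF 22028.67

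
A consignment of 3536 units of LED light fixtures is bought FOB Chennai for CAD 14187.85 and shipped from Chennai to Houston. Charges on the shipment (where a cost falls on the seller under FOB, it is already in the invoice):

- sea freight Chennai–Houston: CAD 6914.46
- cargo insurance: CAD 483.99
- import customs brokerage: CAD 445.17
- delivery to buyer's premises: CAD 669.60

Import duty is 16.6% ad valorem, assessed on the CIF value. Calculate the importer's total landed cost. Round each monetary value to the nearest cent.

Total landed cost: CAD 26284.40

FOB: the seller bears costs until goods are on board at the origin port; the buyer bears freight, insurance and all costs thereafter.
CIF value = FOB price + freight + insurance = 14187.85 + 6914.46 + 483.99 = 21586.30
Import duty = 21586.30 × 16.6% = 3583.33
Buyer bears: freight 6914.46 + insurance 483.99 + brokerage 445.17 + delivery 669.60 + duty 3583.33 = 12096.55
Landed cost = invoice 14187.85 + 12096.55 = 26284.40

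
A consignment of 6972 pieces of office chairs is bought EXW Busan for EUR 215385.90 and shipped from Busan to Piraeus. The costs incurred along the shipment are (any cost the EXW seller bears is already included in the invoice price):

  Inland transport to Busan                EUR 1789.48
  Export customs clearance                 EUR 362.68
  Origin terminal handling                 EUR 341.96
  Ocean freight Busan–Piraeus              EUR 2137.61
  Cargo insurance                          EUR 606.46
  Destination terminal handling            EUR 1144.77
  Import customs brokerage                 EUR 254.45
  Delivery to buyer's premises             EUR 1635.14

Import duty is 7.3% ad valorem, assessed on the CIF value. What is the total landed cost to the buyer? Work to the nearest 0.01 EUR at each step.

EXW: the seller makes goods available at their premises; the buyer bears all onward costs.
CIF value = EXW price + inland to port + export clearance + origin terminal + freight + insurance = 215385.90 + 1789.48 + 362.68 + 341.96 + 2137.61 + 606.46 = 220624.09
Import duty = 220624.09 × 7.3% = 16105.56
Buyer bears: inland to port 1789.48 + export clearance 362.68 + origin terminal 341.96 + freight 2137.61 + insurance 606.46 + destination terminal 1144.77 + brokerage 254.45 + delivery 1635.14 + duty 16105.56 = 24378.11
Landed cost = invoice 215385.90 + 24378.11 = 239764.01

Total landed cost: EUR 239764.01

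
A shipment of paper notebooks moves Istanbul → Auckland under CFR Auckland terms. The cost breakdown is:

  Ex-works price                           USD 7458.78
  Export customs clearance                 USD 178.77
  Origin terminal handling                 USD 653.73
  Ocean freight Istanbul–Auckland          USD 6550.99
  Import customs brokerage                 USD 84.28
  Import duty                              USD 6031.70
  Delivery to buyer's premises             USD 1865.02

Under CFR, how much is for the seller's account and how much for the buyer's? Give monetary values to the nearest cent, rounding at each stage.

Seller: USD 14842.27; buyer: USD 7981.00

CFR: the seller pays costs through ocean freight to the destination port, but not insurance.
Seller's account: goods 7458.78 + export clearance 178.77 + origin terminal 653.73 + freight 6550.99 = 14842.27
Buyer's account: brokerage 84.28 + duty 6031.70 + delivery 1865.02 = 7981.00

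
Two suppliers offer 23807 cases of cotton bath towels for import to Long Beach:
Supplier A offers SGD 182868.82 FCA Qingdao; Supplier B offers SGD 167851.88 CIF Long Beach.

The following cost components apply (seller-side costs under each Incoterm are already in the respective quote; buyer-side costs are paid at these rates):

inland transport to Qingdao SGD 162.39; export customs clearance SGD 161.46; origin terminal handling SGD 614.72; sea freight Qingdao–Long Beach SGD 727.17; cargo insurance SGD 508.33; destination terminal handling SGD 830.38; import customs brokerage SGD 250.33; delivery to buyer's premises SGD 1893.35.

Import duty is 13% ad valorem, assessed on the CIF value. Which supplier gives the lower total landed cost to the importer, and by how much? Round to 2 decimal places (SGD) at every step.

Supplier A (FCA):
CIF value = FCA price + origin terminal + freight + insurance = 182868.82 + 614.72 + 727.17 + 508.33 = 184719.04
Import duty = 184719.04 × 13% = 24013.48
Buyer bears (A): 614.72 + 727.17 + 508.33 + 830.38 + 250.33 + 1893.35 = 4824.28
Landed cost (A) = invoice 182868.82 + 4824.28 + duty 24013.48 = 211706.58
Supplier B (CIF):
The CIF price already equals the CIF value: 167851.88
Import duty = 167851.88 × 13% = 21820.74
Buyer bears (B): 830.38 + 250.33 + 1893.35 = 2974.06
Landed cost (B) = invoice 167851.88 + 2974.06 + duty 21820.74 = 192646.68
Difference = |211706.58 − 192646.68| = 19059.90

Supplier B is cheaper by SGD 19059.90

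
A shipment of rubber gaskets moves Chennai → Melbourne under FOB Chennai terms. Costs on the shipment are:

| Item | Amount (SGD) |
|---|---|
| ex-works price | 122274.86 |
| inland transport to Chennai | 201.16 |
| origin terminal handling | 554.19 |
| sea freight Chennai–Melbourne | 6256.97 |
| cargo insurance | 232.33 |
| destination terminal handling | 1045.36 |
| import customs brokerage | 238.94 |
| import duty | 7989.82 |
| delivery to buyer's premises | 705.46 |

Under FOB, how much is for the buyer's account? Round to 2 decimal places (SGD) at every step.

Buyer's account: SGD 16468.88

FOB: the seller bears costs until goods are on board at the origin port; the buyer bears freight, insurance and all costs thereafter.
Seller's account: goods 122274.86 + inland to port 201.16 + origin terminal 554.19 = 123030.21
Buyer's account: freight 6256.97 + insurance 232.33 + destination terminal 1045.36 + brokerage 238.94 + duty 7989.82 + delivery 705.46 = 16468.88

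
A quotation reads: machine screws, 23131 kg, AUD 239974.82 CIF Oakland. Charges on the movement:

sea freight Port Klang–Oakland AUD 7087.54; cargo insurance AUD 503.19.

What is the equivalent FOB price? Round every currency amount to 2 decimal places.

From CIF to FOB, the seller no longer bears: freight, insurance.
FOB price = 239974.82 − 7087.54 − 503.19 = 232384.09

FOB price: AUD 232384.09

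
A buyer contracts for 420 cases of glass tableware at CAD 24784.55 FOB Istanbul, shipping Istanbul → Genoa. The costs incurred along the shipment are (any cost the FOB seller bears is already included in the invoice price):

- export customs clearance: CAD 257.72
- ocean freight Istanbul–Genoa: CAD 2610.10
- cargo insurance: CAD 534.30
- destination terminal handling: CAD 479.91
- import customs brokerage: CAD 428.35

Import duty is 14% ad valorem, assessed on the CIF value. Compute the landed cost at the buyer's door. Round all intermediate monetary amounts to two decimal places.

Total landed cost: CAD 32747.26

FOB: the seller bears costs until goods are on board at the origin port; the buyer bears freight, insurance and all costs thereafter.
Already in the invoice (seller's account under FOB): export clearance — exclude.
CIF value = FOB price + freight + insurance = 24784.55 + 2610.10 + 534.30 = 27928.95
Import duty = 27928.95 × 14% = 3910.05
Buyer bears: freight 2610.10 + insurance 534.30 + destination terminal 479.91 + brokerage 428.35 + duty 3910.05 = 7962.71
Landed cost = invoice 24784.55 + 7962.71 = 32747.26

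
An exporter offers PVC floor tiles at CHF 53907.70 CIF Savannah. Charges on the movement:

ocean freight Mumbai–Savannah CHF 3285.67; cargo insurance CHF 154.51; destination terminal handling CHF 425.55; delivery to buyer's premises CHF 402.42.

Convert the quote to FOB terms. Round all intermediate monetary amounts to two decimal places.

Not relevant to the conversion: destination terminal, delivery — on the buyer under both terms; not part of either seller's price.
From CIF to FOB, the seller no longer bears: freight, insurance.
FOB price = 53907.70 − 3285.67 − 154.51 = 50467.52

FOB price: CHF 50467.52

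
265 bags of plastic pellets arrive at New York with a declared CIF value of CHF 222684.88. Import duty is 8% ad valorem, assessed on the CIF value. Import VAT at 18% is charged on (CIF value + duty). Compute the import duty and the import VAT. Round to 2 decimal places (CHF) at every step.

Import duty: CHF 17814.79; import VAT: CHF 43289.94

Import duty = 222684.88 × 8% = 17814.79
VAT base = CIF + duty = 222684.88 + 17814.79 = 240499.67
Import VAT = 240499.67 × 18% = 43289.94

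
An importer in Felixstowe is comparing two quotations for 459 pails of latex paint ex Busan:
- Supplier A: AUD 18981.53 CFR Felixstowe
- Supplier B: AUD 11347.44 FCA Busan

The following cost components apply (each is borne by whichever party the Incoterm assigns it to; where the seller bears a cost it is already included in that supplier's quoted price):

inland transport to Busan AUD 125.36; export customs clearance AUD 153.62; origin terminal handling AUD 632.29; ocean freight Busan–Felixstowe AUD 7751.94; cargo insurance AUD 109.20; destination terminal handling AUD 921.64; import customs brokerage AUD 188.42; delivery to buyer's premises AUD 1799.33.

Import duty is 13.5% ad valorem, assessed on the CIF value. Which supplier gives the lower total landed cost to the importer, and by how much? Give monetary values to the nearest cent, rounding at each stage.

Supplier A (CFR):
CIF value = CFR price + insurance = 18981.53 + 109.20 = 19090.73
Import duty = 19090.73 × 13.5% = 2577.25
Buyer bears (A): 109.20 + 921.64 + 188.42 + 1799.33 = 3018.59
Landed cost (A) = invoice 18981.53 + 3018.59 + duty 2577.25 = 24577.37
Supplier B (FCA):
CIF value = FCA price + origin terminal + freight + insurance = 11347.44 + 632.29 + 7751.94 + 109.20 = 19840.87
Import duty = 19840.87 × 13.5% = 2678.52
Buyer bears (B): 632.29 + 7751.94 + 109.20 + 921.64 + 188.42 + 1799.33 = 11402.82
Landed cost (B) = invoice 11347.44 + 11402.82 + duty 2678.52 = 25428.78
Difference = |24577.37 − 25428.78| = 851.41

Supplier A is cheaper by AUD 851.41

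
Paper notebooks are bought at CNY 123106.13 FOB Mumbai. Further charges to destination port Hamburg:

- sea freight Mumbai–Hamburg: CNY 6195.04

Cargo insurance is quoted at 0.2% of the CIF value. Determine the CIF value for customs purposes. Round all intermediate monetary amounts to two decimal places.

CIF value: CNY 129560.29

Let C be the CIF value. C = FOB price + freight + 0.2% × C
C − 0.2% × C = 123106.13 + 6195.04
0.998 × C = 129301.17
C = 129301.17 / 0.998 = 129560.29
Insurance premium = 0.2% × 129560.29 = 259.12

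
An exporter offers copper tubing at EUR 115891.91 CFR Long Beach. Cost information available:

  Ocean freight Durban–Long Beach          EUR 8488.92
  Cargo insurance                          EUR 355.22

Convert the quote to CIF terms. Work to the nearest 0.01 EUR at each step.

Not relevant to the conversion: freight — on the seller under both CFR and CIF; already in the CFR price and stays in the CIF price.
From CFR to CIF, the seller additionally bears: insurance.
CIF price = 115891.91 + 355.22 = 116247.13

CIF price: EUR 116247.13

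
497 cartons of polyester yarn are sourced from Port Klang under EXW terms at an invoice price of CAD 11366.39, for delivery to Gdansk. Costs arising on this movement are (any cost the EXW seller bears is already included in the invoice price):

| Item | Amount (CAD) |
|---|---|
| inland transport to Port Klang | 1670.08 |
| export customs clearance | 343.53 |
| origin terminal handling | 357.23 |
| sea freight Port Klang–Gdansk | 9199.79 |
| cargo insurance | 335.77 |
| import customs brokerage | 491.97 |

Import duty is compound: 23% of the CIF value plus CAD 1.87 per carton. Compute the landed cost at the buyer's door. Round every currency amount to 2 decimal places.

EXW: the seller makes goods available at their premises; the buyer bears all onward costs.
CIF value = EXW price + inland to port + export clearance + origin terminal + freight + insurance = 11366.39 + 1670.08 + 343.53 + 357.23 + 9199.79 + 335.77 = 23272.79
Ad valorem component: 23272.79 × 23% = 5352.74
Specific component: 497 × 1.87 = 929.39
Import duty = 5352.74 + 929.39 = 6282.13
Buyer bears: inland to port 1670.08 + export clearance 343.53 + origin terminal 357.23 + freight 9199.79 + insurance 335.77 + brokerage 491.97 + duty 6282.13 = 18680.50
Landed cost = invoice 11366.39 + 18680.50 = 30046.89

Total landed cost: CAD 30046.89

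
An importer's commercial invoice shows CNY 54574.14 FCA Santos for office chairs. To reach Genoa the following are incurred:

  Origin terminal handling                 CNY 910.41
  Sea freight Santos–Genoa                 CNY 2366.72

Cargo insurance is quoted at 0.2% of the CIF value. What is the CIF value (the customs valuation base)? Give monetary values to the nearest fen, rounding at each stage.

CIF value: CNY 57967.20

Let C be the CIF value. C = FCA price + pre-shipment costs + freight + 0.2% × C
C − 0.2% × C = 54574.14 + 910.41 + 2366.72
0.998 × C = 57851.27
C = 57851.27 / 0.998 = 57967.20
Insurance premium = 0.2% × 57967.20 = 115.93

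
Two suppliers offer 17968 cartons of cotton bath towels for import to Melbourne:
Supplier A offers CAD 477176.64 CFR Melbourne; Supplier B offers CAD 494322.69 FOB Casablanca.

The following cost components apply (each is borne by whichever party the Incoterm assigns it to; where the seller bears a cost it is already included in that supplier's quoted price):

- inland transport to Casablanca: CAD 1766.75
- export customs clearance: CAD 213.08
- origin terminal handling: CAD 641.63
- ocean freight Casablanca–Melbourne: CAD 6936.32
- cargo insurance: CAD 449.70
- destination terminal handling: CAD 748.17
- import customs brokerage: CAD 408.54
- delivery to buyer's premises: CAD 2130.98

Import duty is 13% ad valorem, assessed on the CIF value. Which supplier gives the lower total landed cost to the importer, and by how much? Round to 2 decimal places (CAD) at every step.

Supplier A is cheaper by CAD 27213.08

Supplier A (CFR):
CIF value = CFR price + insurance = 477176.64 + 449.70 = 477626.34
Import duty = 477626.34 × 13% = 62091.42
Buyer bears (A): 449.70 + 748.17 + 408.54 + 2130.98 = 3737.39
Landed cost (A) = invoice 477176.64 + 3737.39 + duty 62091.42 = 543005.45
Supplier B (FOB):
CIF value = FOB price + freight + insurance = 494322.69 + 6936.32 + 449.70 = 501708.71
Import duty = 501708.71 × 13% = 65222.13
Buyer bears (B): 6936.32 + 449.70 + 748.17 + 408.54 + 2130.98 = 10673.71
Landed cost (B) = invoice 494322.69 + 10673.71 + duty 65222.13 = 570218.53
Difference = |543005.45 − 570218.53| = 27213.08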